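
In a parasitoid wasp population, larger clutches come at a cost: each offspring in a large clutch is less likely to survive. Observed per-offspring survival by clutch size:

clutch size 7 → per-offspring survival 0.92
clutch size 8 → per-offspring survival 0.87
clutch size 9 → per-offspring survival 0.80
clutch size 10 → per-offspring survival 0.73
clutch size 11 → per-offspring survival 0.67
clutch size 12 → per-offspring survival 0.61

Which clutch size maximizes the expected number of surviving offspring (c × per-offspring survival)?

11

Expected surviving offspring = c × s(c):
  c=7: 7 × 0.92 = 6.440
  c=8: 8 × 0.87 = 6.960
  c=9: 9 × 0.80 = 7.200
  c=10: 10 × 0.73 = 7.300
  c=11: 11 × 0.67 = 7.370
  c=12: 12 × 0.61 = 7.320
Maximum at c = 11 (7.370 surviving offspring).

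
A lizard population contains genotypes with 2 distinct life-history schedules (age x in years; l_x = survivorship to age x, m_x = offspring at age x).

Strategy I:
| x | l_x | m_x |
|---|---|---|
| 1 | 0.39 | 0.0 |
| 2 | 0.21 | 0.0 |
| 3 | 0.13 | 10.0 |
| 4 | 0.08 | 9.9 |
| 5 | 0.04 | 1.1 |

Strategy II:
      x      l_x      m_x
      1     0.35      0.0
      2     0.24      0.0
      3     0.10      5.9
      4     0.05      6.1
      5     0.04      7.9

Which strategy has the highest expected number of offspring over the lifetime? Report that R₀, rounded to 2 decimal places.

Strategy I: R₀ = 0.39×0.0 + 0.21×0.0 + 0.13×10.0 + 0.08×9.9 + 0.04×1.1 = 2.1360
Strategy II: R₀ = 0.35×0.0 + 0.24×0.0 + 0.10×5.9 + 0.05×6.1 + 0.04×7.9 = 1.2110
Highest R₀: strategy I with 2.1360.

2.14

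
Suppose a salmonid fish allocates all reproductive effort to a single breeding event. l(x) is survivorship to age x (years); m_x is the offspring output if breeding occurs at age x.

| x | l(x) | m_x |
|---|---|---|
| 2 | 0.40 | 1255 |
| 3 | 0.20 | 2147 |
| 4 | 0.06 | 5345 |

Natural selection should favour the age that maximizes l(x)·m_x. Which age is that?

Expected offspring if breeding at age x = l(x) × m_x:
  age 2: 0.40 × 1255 = 502.000
  age 3: 0.20 × 2147 = 429.400
  age 4: 0.06 × 5345 = 320.700
Maximum at age 2 (502.000).

2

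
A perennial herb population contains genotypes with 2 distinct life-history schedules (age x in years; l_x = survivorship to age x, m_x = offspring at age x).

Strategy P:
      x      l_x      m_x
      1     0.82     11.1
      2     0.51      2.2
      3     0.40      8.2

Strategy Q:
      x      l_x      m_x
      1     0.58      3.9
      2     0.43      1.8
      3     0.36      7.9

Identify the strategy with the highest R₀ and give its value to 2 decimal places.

13.50

Strategy P: R₀ = 0.82×11.1 + 0.51×2.2 + 0.40×8.2 = 13.5040
Strategy Q: R₀ = 0.58×3.9 + 0.43×1.8 + 0.36×7.9 = 5.8800
Highest R₀: strategy P with 13.5040.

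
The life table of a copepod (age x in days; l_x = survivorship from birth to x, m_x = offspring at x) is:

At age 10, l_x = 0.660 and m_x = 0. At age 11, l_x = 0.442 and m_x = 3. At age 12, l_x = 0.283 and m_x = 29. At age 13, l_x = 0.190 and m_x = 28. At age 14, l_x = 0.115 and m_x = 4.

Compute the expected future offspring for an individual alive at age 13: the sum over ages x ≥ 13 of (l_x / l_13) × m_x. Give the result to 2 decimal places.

l_13 = 0.190. Conditional survival from age 13 to x is l_x / l_13.
  x=13: (0.190/0.190) × 28 = 28.0000
  x=14: (0.115/0.190) × 4 = 2.4211
Sum = 28.0000 + 2.4211 = 30.4211

30.42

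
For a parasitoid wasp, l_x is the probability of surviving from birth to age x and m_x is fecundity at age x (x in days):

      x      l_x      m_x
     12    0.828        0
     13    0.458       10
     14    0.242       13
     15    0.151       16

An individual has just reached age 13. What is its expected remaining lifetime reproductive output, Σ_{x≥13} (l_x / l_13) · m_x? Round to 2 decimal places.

l_13 = 0.458. Conditional survival from age 13 to x is l_x / l_13.
  x=13: (0.458/0.458) × 10 = 10.0000
  x=14: (0.242/0.458) × 13 = 6.8690
  x=15: (0.151/0.458) × 16 = 5.2751
Sum = 10.0000 + 6.8690 + 5.2751 = 22.1441

22.14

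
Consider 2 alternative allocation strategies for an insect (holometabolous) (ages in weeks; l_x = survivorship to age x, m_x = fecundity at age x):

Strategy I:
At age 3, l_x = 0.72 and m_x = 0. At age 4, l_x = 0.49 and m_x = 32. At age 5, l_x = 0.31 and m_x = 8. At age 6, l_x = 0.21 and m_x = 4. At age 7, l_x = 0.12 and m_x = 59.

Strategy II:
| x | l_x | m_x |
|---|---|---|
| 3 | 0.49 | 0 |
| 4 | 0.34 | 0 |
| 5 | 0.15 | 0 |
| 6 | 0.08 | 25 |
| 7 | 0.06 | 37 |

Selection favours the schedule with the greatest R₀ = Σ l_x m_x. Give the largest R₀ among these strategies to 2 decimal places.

Strategy I: R₀ = 0.72×0 + 0.49×32 + 0.31×8 + 0.21×4 + 0.12×59 = 26.0800
Strategy II: R₀ = 0.49×0 + 0.34×0 + 0.15×0 + 0.08×25 + 0.06×37 = 4.2200
Highest R₀: strategy I with 26.0800.

26.08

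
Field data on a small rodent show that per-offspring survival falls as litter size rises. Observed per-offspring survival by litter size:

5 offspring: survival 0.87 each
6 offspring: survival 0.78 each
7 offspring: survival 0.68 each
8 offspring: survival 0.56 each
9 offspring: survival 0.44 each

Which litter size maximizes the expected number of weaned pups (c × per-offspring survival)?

Expected weaned pups = c × s(c):
  c=5: 5 × 0.87 = 4.350
  c=6: 6 × 0.78 = 4.680
  c=7: 7 × 0.68 = 4.760
  c=8: 8 × 0.56 = 4.480
  c=9: 9 × 0.44 = 3.960
Maximum at c = 7 (4.760 weaned pups).

7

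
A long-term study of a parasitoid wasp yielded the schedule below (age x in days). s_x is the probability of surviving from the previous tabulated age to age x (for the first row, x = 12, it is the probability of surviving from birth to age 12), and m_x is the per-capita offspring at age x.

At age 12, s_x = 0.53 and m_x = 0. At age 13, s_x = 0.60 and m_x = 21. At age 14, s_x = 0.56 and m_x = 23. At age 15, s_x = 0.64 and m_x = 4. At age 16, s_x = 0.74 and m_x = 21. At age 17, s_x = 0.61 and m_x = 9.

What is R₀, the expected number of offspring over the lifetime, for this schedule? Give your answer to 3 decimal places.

Survivorship from birth: l_x = s_12·s_13·…·s_x.
  l_12 = 0.53000
  l_13 = 0.31800
  l_14 = 0.17808
  l_15 = 0.11397
  l_16 = 0.08434
  l_17 = 0.05145
R₀ = Σ l_x m_x:
  age 12: 0.53000 × 0 = 0.0000
  age 13: 0.31800 × 21 = 6.6780
  age 14: 0.17808 × 23 = 4.0958
  age 15: 0.11397 × 4 = 0.4559
  age 16: 0.08434 × 21 = 1.7711
  age 17: 0.05145 × 9 = 0.4631
R₀ = 0.0000 + 6.6780 + 4.0958 + 0.4559 + 1.7711 + 0.4631 = 13.4639

13.464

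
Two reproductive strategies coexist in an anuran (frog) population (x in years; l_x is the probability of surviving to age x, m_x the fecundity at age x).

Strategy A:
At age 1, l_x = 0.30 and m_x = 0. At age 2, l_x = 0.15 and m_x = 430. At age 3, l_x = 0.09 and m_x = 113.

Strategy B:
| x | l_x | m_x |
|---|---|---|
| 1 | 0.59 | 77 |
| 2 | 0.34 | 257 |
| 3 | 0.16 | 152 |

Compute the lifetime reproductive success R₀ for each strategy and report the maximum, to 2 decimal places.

Strategy A: R₀ = 0.30×0 + 0.15×430 + 0.09×113 = 74.6700
Strategy B: R₀ = 0.59×77 + 0.34×257 + 0.16×152 = 157.1300
Highest R₀: strategy B with 157.1300.

157.13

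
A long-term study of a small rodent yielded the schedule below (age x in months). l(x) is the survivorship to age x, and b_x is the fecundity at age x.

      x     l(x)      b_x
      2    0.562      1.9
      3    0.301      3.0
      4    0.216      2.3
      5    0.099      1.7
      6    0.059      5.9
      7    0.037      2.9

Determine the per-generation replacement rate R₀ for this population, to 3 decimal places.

3.091

R₀ = Σ l(x) b_x:
  age 2: 0.562 × 1.9 = 1.0678
  age 3: 0.301 × 3.0 = 0.9030
  age 4: 0.216 × 2.3 = 0.4968
  age 5: 0.099 × 1.7 = 0.1683
  age 6: 0.059 × 5.9 = 0.3481
  age 7: 0.037 × 2.9 = 0.1073
R₀ = 1.0678 + 0.9030 + 0.4968 + 0.1683 + 0.3481 + 0.1073 = 3.0913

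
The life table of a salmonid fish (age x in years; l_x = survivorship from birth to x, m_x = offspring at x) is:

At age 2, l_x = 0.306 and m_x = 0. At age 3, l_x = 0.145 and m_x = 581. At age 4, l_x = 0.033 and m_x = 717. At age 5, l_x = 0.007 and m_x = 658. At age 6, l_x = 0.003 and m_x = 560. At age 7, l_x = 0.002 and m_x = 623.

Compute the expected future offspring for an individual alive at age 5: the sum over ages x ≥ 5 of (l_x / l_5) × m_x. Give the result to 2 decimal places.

l_5 = 0.007. Conditional survival from age 5 to x is l_x / l_5.
  x=5: (0.007/0.007) × 658 = 658.0000
  x=6: (0.003/0.007) × 560 = 240.0000
  x=7: (0.002/0.007) × 623 = 178.0000
Sum = 658.0000 + 240.0000 + 178.0000 = 1076.0000

1076.00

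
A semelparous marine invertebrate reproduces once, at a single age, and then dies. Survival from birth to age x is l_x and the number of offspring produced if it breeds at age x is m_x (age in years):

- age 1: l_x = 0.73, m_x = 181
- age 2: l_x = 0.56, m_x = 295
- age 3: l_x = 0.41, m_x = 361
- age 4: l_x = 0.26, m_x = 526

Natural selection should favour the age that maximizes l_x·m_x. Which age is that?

Expected offspring if breeding at age x = l_x × m_x:
  age 1: 0.73 × 181 = 132.130
  age 2: 0.56 × 295 = 165.200
  age 3: 0.41 × 361 = 148.010
  age 4: 0.26 × 526 = 136.760
Maximum at age 2 (165.200).

2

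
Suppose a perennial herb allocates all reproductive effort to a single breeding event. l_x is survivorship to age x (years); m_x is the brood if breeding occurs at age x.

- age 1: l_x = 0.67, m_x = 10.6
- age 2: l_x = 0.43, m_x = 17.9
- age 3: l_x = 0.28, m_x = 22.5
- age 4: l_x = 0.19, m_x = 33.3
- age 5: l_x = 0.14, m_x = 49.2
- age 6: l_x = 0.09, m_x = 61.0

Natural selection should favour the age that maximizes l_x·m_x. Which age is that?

2

Expected offspring if breeding at age x = l_x × m_x:
  age 1: 0.67 × 10.6 = 7.102
  age 2: 0.43 × 17.9 = 7.697
  age 3: 0.28 × 22.5 = 6.300
  age 4: 0.19 × 33.3 = 6.327
  age 5: 0.14 × 49.2 = 6.888
  age 6: 0.09 × 61.0 = 5.490
Maximum at age 2 (7.697).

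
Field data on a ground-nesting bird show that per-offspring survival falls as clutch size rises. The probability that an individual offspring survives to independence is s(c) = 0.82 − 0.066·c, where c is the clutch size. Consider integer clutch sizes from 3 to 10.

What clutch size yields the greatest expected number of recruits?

Expected recruits = c × s(c):
  c=3: 3 × 0.622 = 1.866
  c=4: 4 × 0.556 = 2.224
  c=5: 5 × 0.490 = 2.450
  c=6: 6 × 0.424 = 2.544
  c=7: 7 × 0.358 = 2.506
  c=8: 8 × 0.292 = 2.336
  c=9: 9 × 0.226 = 2.034
  c=10: 10 × 0.160 = 1.600
Maximum at c = 6 (2.544 recruits).

6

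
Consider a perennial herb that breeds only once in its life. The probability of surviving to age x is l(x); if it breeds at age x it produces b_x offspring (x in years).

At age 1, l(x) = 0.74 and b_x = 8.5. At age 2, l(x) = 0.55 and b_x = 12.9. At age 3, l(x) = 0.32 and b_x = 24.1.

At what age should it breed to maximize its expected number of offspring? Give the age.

Expected offspring if breeding at age x = l(x) × b_x:
  age 1: 0.74 × 8.5 = 6.290
  age 2: 0.55 × 12.9 = 7.095
  age 3: 0.32 × 24.1 = 7.712
Maximum at age 3 (7.712).

3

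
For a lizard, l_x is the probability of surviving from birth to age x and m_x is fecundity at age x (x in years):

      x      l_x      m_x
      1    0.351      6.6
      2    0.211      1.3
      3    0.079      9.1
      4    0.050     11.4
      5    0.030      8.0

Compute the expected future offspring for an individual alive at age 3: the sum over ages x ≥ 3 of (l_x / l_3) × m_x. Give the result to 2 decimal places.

l_3 = 0.079. Conditional survival from age 3 to x is l_x / l_3.
  x=3: (0.079/0.079) × 9.1 = 9.1000
  x=4: (0.050/0.079) × 11.4 = 7.2152
  x=5: (0.030/0.079) × 8.0 = 3.0380
Sum = 9.1000 + 7.2152 + 3.0380 = 19.3532

19.35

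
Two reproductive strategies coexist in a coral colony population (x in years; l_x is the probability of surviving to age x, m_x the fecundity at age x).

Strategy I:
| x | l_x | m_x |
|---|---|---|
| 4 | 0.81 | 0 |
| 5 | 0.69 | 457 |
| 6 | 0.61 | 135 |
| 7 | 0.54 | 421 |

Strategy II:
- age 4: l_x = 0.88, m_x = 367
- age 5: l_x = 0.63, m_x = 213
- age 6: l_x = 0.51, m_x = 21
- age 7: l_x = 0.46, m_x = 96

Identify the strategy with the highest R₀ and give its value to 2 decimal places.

625.02

Strategy I: R₀ = 0.81×0 + 0.69×457 + 0.61×135 + 0.54×421 = 625.0200
Strategy II: R₀ = 0.88×367 + 0.63×213 + 0.51×21 + 0.46×96 = 512.0200
Highest R₀: strategy I with 625.0200.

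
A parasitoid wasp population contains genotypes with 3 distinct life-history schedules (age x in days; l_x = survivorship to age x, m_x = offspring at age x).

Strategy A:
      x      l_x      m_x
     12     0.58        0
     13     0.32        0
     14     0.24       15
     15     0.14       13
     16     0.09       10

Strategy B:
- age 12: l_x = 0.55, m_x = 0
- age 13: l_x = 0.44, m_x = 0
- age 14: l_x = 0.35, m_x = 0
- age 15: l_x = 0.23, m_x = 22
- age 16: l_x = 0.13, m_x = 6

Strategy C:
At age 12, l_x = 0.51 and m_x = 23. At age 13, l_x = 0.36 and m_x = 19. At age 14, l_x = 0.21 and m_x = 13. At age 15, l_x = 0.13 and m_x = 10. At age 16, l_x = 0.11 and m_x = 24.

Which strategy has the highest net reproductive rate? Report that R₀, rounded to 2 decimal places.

Strategy A: R₀ = 0.58×0 + 0.32×0 + 0.24×15 + 0.14×13 + 0.09×10 = 6.3200
Strategy B: R₀ = 0.55×0 + 0.44×0 + 0.35×0 + 0.23×22 + 0.13×6 = 5.8400
Strategy C: R₀ = 0.51×23 + 0.36×19 + 0.21×13 + 0.13×10 + 0.11×24 = 25.2400
Highest R₀: strategy C with 25.2400.

25.24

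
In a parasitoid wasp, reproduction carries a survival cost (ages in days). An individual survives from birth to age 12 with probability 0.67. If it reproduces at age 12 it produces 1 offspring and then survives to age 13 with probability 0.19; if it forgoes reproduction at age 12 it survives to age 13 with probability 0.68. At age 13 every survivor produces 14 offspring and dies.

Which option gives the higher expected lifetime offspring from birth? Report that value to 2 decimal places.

6.38

breed at age 12: R₀ = 0.67 × (1 + 0.19 × 14) = 0.67 × 3.6600 = 2.4522
delay to age 13: R₀ = 0.67 × (0.68 × 14) = 0.67 × 9.5200 = 6.3784
Higher: delay to age 13 (6.3784).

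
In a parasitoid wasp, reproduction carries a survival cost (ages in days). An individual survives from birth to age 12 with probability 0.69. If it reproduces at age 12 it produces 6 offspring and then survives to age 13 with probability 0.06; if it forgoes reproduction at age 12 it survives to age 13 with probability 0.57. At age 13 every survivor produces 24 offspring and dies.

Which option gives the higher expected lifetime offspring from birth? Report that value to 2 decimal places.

breed at age 12: R₀ = 0.69 × (6 + 0.06 × 24) = 0.69 × 7.4400 = 5.1336
delay to age 13: R₀ = 0.69 × (0.57 × 24) = 0.69 × 13.6800 = 9.4392
Higher: delay to age 13 (9.4392).

9.44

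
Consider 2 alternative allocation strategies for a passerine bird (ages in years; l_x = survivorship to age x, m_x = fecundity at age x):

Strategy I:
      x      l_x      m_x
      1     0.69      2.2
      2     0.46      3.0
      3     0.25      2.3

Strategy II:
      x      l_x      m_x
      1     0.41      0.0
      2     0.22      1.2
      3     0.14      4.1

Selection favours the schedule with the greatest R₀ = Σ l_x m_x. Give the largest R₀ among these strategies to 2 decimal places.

3.47

Strategy I: R₀ = 0.69×2.2 + 0.46×3.0 + 0.25×2.3 = 3.4730
Strategy II: R₀ = 0.41×0.0 + 0.22×1.2 + 0.14×4.1 = 0.8380
Highest R₀: strategy I with 3.4730.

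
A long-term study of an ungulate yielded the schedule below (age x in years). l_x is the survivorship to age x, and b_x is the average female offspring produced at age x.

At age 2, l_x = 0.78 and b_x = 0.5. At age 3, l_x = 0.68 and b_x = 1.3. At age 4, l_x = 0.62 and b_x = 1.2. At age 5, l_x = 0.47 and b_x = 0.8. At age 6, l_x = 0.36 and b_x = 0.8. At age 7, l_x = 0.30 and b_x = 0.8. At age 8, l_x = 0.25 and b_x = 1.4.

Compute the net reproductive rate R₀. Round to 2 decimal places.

R₀ = Σ l_x b_x:
  age 2: 0.78 × 0.5 = 0.3900
  age 3: 0.68 × 1.3 = 0.8840
  age 4: 0.62 × 1.2 = 0.7440
  age 5: 0.47 × 0.8 = 0.3760
  age 6: 0.36 × 0.8 = 0.2880
  age 7: 0.30 × 0.8 = 0.2400
  age 8: 0.25 × 1.4 = 0.3500
R₀ = 0.3900 + 0.8840 + 0.7440 + 0.3760 + 0.2880 + 0.2400 + 0.3500 = 3.2720

3.27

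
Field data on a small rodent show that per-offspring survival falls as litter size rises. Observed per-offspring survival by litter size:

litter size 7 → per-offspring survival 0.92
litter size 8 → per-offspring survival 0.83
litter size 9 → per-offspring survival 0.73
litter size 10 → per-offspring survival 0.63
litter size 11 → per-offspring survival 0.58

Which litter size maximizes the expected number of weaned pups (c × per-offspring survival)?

8

Expected weaned pups = c × s(c):
  c=7: 7 × 0.92 = 6.440
  c=8: 8 × 0.83 = 6.640
  c=9: 9 × 0.73 = 6.570
  c=10: 10 × 0.63 = 6.300
  c=11: 11 × 0.58 = 6.380
Maximum at c = 8 (6.640 weaned pups).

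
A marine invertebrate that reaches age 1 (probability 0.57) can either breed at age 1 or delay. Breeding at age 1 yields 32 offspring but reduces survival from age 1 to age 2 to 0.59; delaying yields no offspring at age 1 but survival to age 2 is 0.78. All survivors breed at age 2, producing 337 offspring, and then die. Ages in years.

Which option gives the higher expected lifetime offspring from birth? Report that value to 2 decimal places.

149.83

breed at age 1: R₀ = 0.57 × (32 + 0.59 × 337) = 0.57 × 230.8300 = 131.5731
delay to age 2: R₀ = 0.57 × (0.78 × 337) = 0.57 × 262.8600 = 149.8302
Higher: delay to age 2 (149.8302).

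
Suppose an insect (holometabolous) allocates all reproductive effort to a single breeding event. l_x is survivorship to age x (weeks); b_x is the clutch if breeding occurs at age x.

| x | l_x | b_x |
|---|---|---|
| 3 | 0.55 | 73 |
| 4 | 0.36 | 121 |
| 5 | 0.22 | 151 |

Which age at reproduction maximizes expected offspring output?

4

Expected offspring if breeding at age x = l_x × b_x:
  age 3: 0.55 × 73 = 40.150
  age 4: 0.36 × 121 = 43.560
  age 5: 0.22 × 151 = 33.220
Maximum at age 4 (43.560).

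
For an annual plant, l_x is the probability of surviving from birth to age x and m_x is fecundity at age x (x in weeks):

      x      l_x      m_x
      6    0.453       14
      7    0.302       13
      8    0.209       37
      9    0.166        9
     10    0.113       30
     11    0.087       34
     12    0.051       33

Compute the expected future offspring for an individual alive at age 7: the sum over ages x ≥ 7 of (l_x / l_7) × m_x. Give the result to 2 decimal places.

l_7 = 0.302. Conditional survival from age 7 to x is l_x / l_7.
  x=7: (0.302/0.302) × 13 = 13.0000
  x=8: (0.209/0.302) × 37 = 25.6060
  x=9: (0.166/0.302) × 9 = 4.9470
  x=10: (0.113/0.302) × 30 = 11.2252
  x=11: (0.087/0.302) × 34 = 9.7947
  x=12: (0.051/0.302) × 33 = 5.5728
Sum = 13.0000 + 25.6060 + 4.9470 + 11.2252 + 9.7947 + 5.5728 = 70.1457

70.15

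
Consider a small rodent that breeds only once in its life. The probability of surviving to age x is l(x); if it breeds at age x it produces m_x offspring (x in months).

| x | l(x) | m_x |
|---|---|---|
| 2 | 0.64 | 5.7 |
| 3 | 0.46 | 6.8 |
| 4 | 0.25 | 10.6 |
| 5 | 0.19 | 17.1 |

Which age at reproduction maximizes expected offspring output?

2

Expected offspring if breeding at age x = l(x) × m_x:
  age 2: 0.64 × 5.7 = 3.648
  age 3: 0.46 × 6.8 = 3.128
  age 4: 0.25 × 10.6 = 2.650
  age 5: 0.19 × 17.1 = 3.249
Maximum at age 2 (3.648).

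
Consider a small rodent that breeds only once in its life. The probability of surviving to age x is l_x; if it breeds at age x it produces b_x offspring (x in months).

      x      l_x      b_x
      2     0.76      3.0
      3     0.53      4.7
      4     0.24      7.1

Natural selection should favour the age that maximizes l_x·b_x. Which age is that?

Expected offspring if breeding at age x = l_x × b_x:
  age 2: 0.76 × 3.0 = 2.280
  age 3: 0.53 × 4.7 = 2.491
  age 4: 0.24 × 7.1 = 1.704
Maximum at age 3 (2.491).

3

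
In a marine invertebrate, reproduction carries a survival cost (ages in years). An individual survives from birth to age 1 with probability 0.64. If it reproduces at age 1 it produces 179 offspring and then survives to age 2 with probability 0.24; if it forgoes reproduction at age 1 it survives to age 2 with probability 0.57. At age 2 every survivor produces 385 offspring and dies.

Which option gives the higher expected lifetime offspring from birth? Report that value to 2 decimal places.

173.70

breed at age 1: R₀ = 0.64 × (179 + 0.24 × 385) = 0.64 × 271.4000 = 173.6960
delay to age 2: R₀ = 0.64 × (0.57 × 385) = 0.64 × 219.4500 = 140.4480
Higher: breed at age 1 (173.6960).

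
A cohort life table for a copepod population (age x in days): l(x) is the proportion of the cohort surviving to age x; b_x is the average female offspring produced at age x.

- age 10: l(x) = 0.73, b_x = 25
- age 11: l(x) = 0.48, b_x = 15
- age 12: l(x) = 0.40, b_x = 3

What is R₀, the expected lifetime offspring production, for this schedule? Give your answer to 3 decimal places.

26.650

R₀ = Σ l(x) b_x:
  age 10: 0.73 × 25 = 18.2500
  age 11: 0.48 × 15 = 7.2000
  age 12: 0.40 × 3 = 1.2000
R₀ = 18.2500 + 7.2000 + 1.2000 = 26.6500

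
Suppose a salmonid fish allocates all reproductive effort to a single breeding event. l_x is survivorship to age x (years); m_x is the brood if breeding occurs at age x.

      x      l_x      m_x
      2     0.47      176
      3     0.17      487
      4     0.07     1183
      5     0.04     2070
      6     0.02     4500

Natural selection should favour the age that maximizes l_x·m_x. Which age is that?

6

Expected offspring if breeding at age x = l_x × m_x:
  age 2: 0.47 × 176 = 82.720
  age 3: 0.17 × 487 = 82.790
  age 4: 0.07 × 1183 = 82.810
  age 5: 0.04 × 2070 = 82.800
  age 6: 0.02 × 4500 = 90.000
Maximum at age 6 (90.000).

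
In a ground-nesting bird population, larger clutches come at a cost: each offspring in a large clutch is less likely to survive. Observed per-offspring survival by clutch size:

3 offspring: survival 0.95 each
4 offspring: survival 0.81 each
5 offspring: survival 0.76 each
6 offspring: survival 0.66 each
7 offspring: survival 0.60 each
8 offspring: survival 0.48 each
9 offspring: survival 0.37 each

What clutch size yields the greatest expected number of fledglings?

7

Expected fledglings = c × s(c):
  c=3: 3 × 0.95 = 2.850
  c=4: 4 × 0.81 = 3.240
  c=5: 5 × 0.76 = 3.800
  c=6: 6 × 0.66 = 3.960
  c=7: 7 × 0.60 = 4.200
  c=8: 8 × 0.48 = 3.840
  c=9: 9 × 0.37 = 3.330
Maximum at c = 7 (4.200 fledglings).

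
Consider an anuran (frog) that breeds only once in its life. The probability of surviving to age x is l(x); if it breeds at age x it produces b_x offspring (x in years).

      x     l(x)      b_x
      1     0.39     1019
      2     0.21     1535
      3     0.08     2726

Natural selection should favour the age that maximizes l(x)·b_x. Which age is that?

Expected offspring if breeding at age x = l(x) × b_x:
  age 1: 0.39 × 1019 = 397.410
  age 2: 0.21 × 1535 = 322.350
  age 3: 0.08 × 2726 = 218.080
Maximum at age 1 (397.410).

1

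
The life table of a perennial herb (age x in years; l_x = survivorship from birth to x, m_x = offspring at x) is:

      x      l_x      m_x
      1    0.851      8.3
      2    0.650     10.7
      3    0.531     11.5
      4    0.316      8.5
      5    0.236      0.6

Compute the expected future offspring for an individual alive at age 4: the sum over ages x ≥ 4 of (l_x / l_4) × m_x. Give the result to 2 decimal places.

l_4 = 0.316. Conditional survival from age 4 to x is l_x / l_4.
  x=4: (0.316/0.316) × 8.5 = 8.5000
  x=5: (0.236/0.316) × 0.6 = 0.4481
Sum = 8.5000 + 0.4481 = 8.9481

8.95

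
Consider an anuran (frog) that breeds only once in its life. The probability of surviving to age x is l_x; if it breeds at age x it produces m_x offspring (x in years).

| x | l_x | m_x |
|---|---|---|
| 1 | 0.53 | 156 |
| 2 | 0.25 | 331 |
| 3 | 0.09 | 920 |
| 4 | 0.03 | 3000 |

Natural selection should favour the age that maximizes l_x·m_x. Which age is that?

Expected offspring if breeding at age x = l_x × m_x:
  age 1: 0.53 × 156 = 82.680
  age 2: 0.25 × 331 = 82.750
  age 3: 0.09 × 920 = 82.800
  age 4: 0.03 × 3000 = 90.000
Maximum at age 4 (90.000).

4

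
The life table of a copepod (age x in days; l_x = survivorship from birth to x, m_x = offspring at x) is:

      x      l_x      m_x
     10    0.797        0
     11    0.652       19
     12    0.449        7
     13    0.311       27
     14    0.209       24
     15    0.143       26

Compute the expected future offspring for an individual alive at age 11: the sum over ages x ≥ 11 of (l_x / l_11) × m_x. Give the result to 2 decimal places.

50.10

l_11 = 0.652. Conditional survival from age 11 to x is l_x / l_11.
  x=11: (0.652/0.652) × 19 = 19.0000
  x=12: (0.449/0.652) × 7 = 4.8206
  x=13: (0.311/0.652) × 27 = 12.8788
  x=14: (0.209/0.652) × 24 = 7.6933
  x=15: (0.143/0.652) × 26 = 5.7025
Sum = 19.0000 + 4.8206 + 12.8788 + 7.6933 + 5.7025 = 50.0951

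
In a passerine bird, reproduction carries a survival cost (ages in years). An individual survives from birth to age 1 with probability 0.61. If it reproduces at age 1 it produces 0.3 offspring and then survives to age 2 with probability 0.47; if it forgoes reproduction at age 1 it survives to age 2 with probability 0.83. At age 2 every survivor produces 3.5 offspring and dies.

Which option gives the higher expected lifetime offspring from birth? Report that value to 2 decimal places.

1.77

breed at age 1: R₀ = 0.61 × (0.3 + 0.47 × 3.5) = 0.61 × 1.9450 = 1.1865
delay to age 2: R₀ = 0.61 × (0.83 × 3.5) = 0.61 × 2.9050 = 1.7720
Higher: delay to age 2 (1.7720).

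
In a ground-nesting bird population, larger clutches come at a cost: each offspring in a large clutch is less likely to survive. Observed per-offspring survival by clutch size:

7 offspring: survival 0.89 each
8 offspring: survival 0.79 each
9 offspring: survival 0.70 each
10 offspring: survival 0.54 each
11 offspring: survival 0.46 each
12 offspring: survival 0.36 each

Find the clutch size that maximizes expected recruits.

8

Expected recruits = c × s(c):
  c=7: 7 × 0.89 = 6.230
  c=8: 8 × 0.79 = 6.320
  c=9: 9 × 0.70 = 6.300
  c=10: 10 × 0.54 = 5.400
  c=11: 11 × 0.46 = 5.060
  c=12: 12 × 0.36 = 4.320
Maximum at c = 8 (6.320 recruits).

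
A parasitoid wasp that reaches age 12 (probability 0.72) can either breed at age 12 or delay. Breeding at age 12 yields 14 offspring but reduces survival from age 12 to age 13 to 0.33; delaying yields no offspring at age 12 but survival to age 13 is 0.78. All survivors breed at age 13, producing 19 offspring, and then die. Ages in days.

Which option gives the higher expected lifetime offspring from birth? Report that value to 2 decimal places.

14.59

breed at age 12: R₀ = 0.72 × (14 + 0.33 × 19) = 0.72 × 20.2700 = 14.5944
delay to age 13: R₀ = 0.72 × (0.78 × 19) = 0.72 × 14.8200 = 10.6704
Higher: breed at age 12 (14.5944).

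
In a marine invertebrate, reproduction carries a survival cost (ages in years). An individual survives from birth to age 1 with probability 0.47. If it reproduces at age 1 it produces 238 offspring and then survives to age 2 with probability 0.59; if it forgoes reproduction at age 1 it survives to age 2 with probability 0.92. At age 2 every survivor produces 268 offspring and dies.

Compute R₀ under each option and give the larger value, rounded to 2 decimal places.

186.18

breed at age 1: R₀ = 0.47 × (238 + 0.59 × 268) = 0.47 × 396.1200 = 186.1764
delay to age 2: R₀ = 0.47 × (0.92 × 268) = 0.47 × 246.5600 = 115.8832
Higher: breed at age 1 (186.1764).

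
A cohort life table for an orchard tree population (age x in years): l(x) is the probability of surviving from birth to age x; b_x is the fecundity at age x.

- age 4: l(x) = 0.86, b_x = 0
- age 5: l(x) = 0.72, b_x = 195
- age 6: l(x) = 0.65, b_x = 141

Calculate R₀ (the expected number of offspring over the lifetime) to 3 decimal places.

232.050

R₀ = Σ l(x) b_x:
  age 4: 0.86 × 0 = 0.0000
  age 5: 0.72 × 195 = 140.4000
  age 6: 0.65 × 141 = 91.6500
R₀ = 0.0000 + 140.4000 + 91.6500 = 232.0500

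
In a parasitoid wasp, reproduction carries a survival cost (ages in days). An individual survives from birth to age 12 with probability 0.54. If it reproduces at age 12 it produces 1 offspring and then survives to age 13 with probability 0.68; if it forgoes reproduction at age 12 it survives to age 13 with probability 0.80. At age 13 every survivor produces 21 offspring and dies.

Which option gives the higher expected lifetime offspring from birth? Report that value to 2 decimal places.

9.07

breed at age 12: R₀ = 0.54 × (1 + 0.68 × 21) = 0.54 × 15.2800 = 8.2512
delay to age 13: R₀ = 0.54 × (0.80 × 21) = 0.54 × 16.8000 = 9.0720
Higher: delay to age 13 (9.0720).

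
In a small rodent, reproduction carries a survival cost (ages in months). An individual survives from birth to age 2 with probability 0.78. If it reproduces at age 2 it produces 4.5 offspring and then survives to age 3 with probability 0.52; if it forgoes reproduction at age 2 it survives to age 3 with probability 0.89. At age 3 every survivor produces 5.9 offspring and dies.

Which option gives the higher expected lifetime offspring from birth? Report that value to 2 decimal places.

5.90

breed at age 2: R₀ = 0.78 × (4.5 + 0.52 × 5.9) = 0.78 × 7.5680 = 5.9030
delay to age 3: R₀ = 0.78 × (0.89 × 5.9) = 0.78 × 5.2510 = 4.0958
Higher: breed at age 2 (5.9030).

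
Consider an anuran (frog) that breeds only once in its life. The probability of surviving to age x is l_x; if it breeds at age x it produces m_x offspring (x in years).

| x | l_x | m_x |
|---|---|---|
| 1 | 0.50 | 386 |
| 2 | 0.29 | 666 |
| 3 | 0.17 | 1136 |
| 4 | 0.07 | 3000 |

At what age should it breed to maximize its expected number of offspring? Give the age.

4

Expected offspring if breeding at age x = l_x × m_x:
  age 1: 0.50 × 386 = 193.000
  age 2: 0.29 × 666 = 193.140
  age 3: 0.17 × 1136 = 193.120
  age 4: 0.07 × 3000 = 210.000
Maximum at age 4 (210.000).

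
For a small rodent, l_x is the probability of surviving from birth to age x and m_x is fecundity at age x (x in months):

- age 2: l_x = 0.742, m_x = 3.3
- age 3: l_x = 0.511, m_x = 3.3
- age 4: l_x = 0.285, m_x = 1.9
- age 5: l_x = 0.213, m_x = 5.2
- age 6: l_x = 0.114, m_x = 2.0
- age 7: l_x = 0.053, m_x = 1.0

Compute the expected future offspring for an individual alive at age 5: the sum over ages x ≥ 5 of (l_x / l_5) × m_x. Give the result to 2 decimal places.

6.52

l_5 = 0.213. Conditional survival from age 5 to x is l_x / l_5.
  x=5: (0.213/0.213) × 5.2 = 5.2000
  x=6: (0.114/0.213) × 2.0 = 1.0704
  x=7: (0.053/0.213) × 1.0 = 0.2488
Sum = 5.2000 + 1.0704 + 0.2488 = 6.5192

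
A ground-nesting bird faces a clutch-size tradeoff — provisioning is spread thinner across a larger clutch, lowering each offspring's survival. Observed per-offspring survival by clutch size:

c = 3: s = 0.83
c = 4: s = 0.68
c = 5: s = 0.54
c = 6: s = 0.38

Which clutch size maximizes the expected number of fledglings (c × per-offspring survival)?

4

Expected fledglings = c × s(c):
  c=3: 3 × 0.83 = 2.490
  c=4: 4 × 0.68 = 2.720
  c=5: 5 × 0.54 = 2.700
  c=6: 6 × 0.38 = 2.280
Maximum at c = 4 (2.720 fledglings).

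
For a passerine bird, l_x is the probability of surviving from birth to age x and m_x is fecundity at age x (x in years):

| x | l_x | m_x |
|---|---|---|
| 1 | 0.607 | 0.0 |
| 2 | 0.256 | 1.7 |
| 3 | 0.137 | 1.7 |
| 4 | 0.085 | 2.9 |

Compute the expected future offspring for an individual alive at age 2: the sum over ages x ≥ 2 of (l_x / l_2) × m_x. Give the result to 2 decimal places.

3.57

l_2 = 0.256. Conditional survival from age 2 to x is l_x / l_2.
  x=2: (0.256/0.256) × 1.7 = 1.7000
  x=3: (0.137/0.256) × 1.7 = 0.9098
  x=4: (0.085/0.256) × 2.9 = 0.9629
Sum = 1.7000 + 0.9098 + 0.9629 = 3.5727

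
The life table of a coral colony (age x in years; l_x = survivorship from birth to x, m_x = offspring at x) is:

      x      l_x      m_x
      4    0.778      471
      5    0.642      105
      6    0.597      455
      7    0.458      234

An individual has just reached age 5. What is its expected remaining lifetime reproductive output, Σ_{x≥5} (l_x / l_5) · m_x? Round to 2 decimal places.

l_5 = 0.642. Conditional survival from age 5 to x is l_x / l_5.
  x=5: (0.642/0.642) × 105 = 105.0000
  x=6: (0.597/0.642) × 455 = 423.1075
  x=7: (0.458/0.642) × 234 = 166.9346
Sum = 105.0000 + 423.1075 + 166.9346 = 695.0421

695.04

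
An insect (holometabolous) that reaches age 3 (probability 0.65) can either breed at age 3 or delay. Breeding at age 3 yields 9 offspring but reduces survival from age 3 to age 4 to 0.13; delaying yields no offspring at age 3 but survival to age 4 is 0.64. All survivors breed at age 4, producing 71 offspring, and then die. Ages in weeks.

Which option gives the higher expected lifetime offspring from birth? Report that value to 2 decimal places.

breed at age 3: R₀ = 0.65 × (9 + 0.13 × 71) = 0.65 × 18.2300 = 11.8495
delay to age 4: R₀ = 0.65 × (0.64 × 71) = 0.65 × 45.4400 = 29.5360
Higher: delay to age 4 (29.5360).

29.54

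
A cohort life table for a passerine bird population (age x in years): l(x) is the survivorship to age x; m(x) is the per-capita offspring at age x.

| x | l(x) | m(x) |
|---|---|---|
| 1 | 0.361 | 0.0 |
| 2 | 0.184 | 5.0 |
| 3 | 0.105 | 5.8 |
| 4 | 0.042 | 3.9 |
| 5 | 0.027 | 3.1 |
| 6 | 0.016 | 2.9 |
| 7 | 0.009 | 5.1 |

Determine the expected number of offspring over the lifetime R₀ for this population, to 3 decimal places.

1.869

R₀ = Σ l(x) m(x):
  age 1: 0.361 × 0.0 = 0.0000
  age 2: 0.184 × 5.0 = 0.9200
  age 3: 0.105 × 5.8 = 0.6090
  age 4: 0.042 × 3.9 = 0.1638
  age 5: 0.027 × 3.1 = 0.0837
  age 6: 0.016 × 2.9 = 0.0464
  age 7: 0.009 × 5.1 = 0.0459
R₀ = 0.0000 + 0.9200 + 0.6090 + 0.1638 + 0.0837 + 0.0464 + 0.0459 = 1.8688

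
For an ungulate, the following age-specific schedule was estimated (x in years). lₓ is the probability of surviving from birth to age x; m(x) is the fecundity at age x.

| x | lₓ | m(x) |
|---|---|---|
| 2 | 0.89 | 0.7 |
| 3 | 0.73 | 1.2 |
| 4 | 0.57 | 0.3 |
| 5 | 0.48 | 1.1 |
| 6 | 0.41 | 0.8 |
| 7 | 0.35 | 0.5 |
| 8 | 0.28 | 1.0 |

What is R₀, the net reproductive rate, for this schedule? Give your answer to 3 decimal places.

2.981

R₀ = Σ lₓ m(x):
  age 2: 0.89 × 0.7 = 0.6230
  age 3: 0.73 × 1.2 = 0.8760
  age 4: 0.57 × 0.3 = 0.1710
  age 5: 0.48 × 1.1 = 0.5280
  age 6: 0.41 × 0.8 = 0.3280
  age 7: 0.35 × 0.5 = 0.1750
  age 8: 0.28 × 1.0 = 0.2800
R₀ = 0.6230 + 0.8760 + 0.1710 + 0.5280 + 0.3280 + 0.1750 + 0.2800 = 2.9810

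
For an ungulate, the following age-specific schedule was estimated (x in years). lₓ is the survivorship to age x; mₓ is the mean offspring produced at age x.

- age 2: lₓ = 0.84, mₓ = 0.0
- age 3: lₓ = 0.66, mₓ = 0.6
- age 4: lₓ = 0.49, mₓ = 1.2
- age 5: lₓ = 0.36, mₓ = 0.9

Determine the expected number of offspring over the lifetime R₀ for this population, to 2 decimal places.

1.31

R₀ = Σ lₓ mₓ:
  age 2: 0.84 × 0.0 = 0.0000
  age 3: 0.66 × 0.6 = 0.3960
  age 4: 0.49 × 1.2 = 0.5880
  age 5: 0.36 × 0.9 = 0.3240
R₀ = 0.0000 + 0.3960 + 0.5880 + 0.3240 = 1.3080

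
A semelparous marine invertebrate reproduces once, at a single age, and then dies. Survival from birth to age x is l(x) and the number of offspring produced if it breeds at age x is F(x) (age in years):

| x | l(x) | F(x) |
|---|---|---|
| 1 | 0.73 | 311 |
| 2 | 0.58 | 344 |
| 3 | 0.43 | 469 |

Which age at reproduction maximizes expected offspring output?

1

Expected offspring if breeding at age x = l(x) × F(x):
  age 1: 0.73 × 311 = 227.030
  age 2: 0.58 × 344 = 199.520
  age 3: 0.43 × 469 = 201.670
Maximum at age 1 (227.030).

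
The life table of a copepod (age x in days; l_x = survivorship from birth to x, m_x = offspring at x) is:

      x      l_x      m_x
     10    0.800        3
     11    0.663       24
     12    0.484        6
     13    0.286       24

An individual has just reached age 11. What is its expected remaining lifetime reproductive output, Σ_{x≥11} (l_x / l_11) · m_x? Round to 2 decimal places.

l_11 = 0.663. Conditional survival from age 11 to x is l_x / l_11.
  x=11: (0.663/0.663) × 24 = 24.0000
  x=12: (0.484/0.663) × 6 = 4.3801
  x=13: (0.286/0.663) × 24 = 10.3529
Sum = 24.0000 + 4.3801 + 10.3529 = 38.7330

38.73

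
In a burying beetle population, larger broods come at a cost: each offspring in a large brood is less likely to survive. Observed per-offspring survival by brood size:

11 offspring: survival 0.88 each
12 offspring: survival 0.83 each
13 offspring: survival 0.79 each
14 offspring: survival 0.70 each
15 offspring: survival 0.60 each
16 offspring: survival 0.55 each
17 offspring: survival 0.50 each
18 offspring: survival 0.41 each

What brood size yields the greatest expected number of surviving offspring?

13

Expected surviving offspring = c × s(c):
  c=11: 11 × 0.88 = 9.680
  c=12: 12 × 0.83 = 9.960
  c=13: 13 × 0.79 = 10.270
  c=14: 14 × 0.70 = 9.800
  c=15: 15 × 0.60 = 9.000
  c=16: 16 × 0.55 = 8.800
  c=17: 17 × 0.50 = 8.500
  c=18: 18 × 0.41 = 7.380
Maximum at c = 13 (10.270 surviving offspring).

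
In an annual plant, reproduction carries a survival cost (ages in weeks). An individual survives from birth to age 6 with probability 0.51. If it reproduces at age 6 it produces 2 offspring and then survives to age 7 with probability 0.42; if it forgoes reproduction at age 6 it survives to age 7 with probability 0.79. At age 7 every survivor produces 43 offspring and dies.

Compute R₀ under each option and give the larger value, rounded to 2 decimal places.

17.32

breed at age 6: R₀ = 0.51 × (2 + 0.42 × 43) = 0.51 × 20.0600 = 10.2306
delay to age 7: R₀ = 0.51 × (0.79 × 43) = 0.51 × 33.9700 = 17.3247
Higher: delay to age 7 (17.3247).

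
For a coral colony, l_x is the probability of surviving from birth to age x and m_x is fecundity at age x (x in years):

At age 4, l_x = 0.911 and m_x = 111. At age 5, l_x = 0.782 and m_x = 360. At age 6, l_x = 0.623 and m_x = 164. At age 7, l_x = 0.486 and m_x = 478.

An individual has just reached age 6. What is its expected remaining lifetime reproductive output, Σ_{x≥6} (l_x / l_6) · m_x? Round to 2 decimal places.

536.89

l_6 = 0.623. Conditional survival from age 6 to x is l_x / l_6.
  x=6: (0.623/0.623) × 164 = 164.0000
  x=7: (0.486/0.623) × 478 = 372.8860
Sum = 164.0000 + 372.8860 = 536.8860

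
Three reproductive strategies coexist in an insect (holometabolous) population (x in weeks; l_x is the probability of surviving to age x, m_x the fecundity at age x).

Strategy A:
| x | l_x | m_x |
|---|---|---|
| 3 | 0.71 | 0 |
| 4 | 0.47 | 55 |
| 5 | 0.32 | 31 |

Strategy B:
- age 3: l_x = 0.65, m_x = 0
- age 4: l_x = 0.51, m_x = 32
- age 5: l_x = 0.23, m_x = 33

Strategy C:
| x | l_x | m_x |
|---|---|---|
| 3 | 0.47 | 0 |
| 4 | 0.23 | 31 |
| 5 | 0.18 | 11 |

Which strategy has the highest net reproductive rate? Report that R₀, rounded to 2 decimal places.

Strategy A: R₀ = 0.71×0 + 0.47×55 + 0.32×31 = 35.7700
Strategy B: R₀ = 0.65×0 + 0.51×32 + 0.23×33 = 23.9100
Strategy C: R₀ = 0.47×0 + 0.23×31 + 0.18×11 = 9.1100
Highest R₀: strategy A with 35.7700.

35.77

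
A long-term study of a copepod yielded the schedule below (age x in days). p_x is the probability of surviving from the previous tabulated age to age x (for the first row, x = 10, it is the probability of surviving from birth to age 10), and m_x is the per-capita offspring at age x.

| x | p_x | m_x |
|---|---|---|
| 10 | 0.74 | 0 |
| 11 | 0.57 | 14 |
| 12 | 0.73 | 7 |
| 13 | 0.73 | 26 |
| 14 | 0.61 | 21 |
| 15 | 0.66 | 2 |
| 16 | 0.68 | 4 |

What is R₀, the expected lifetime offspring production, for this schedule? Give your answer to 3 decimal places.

Survivorship from birth: l_x = p_10·p_11·…·p_x.
  l_10 = 0.74000
  l_11 = 0.42180
  l_12 = 0.30791
  l_13 = 0.22478
  l_14 = 0.13711
  l_15 = 0.09050
  l_16 = 0.06154
R₀ = Σ l_x m_x:
  age 10: 0.74000 × 0 = 0.0000
  age 11: 0.42180 × 14 = 5.9052
  age 12: 0.30791 × 7 = 2.1554
  age 13: 0.22478 × 26 = 5.8443
  age 14: 0.13711 × 21 = 2.8793
  age 15: 0.09050 × 2 = 0.1810
  age 16: 0.06154 × 4 = 0.2462
R₀ = 0.0000 + 5.9052 + 2.1554 + 5.8443 + 2.8793 + 0.1810 + 0.2462 = 17.2113

17.211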